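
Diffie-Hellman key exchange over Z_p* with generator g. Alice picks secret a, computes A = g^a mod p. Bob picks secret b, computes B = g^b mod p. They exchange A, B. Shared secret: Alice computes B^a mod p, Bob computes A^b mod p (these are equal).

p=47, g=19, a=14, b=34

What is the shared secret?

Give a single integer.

Answer: 36

Derivation:
A = 19^14 mod 47  (bits of 14 = 1110)
  bit 0 = 1: r = r^2 * 19 mod 47 = 1^2 * 19 = 1*19 = 19
  bit 1 = 1: r = r^2 * 19 mod 47 = 19^2 * 19 = 32*19 = 44
  bit 2 = 1: r = r^2 * 19 mod 47 = 44^2 * 19 = 9*19 = 30
  bit 3 = 0: r = r^2 mod 47 = 30^2 = 7
  -> A = 7
B = 19^34 mod 47  (bits of 34 = 100010)
  bit 0 = 1: r = r^2 * 19 mod 47 = 1^2 * 19 = 1*19 = 19
  bit 1 = 0: r = r^2 mod 47 = 19^2 = 32
  bit 2 = 0: r = r^2 mod 47 = 32^2 = 37
  bit 3 = 0: r = r^2 mod 47 = 37^2 = 6
  bit 4 = 1: r = r^2 * 19 mod 47 = 6^2 * 19 = 36*19 = 26
  bit 5 = 0: r = r^2 mod 47 = 26^2 = 18
  -> B = 18
s = B^a = 18^14 mod 47  (bits of 14 = 1110)
  bit 0 = 1: r = r^2 * 18 mod 47 = 1^2 * 18 = 1*18 = 18
  bit 1 = 1: r = r^2 * 18 mod 47 = 18^2 * 18 = 42*18 = 4
  bit 2 = 1: r = r^2 * 18 mod 47 = 4^2 * 18 = 16*18 = 6
  bit 3 = 0: r = r^2 mod 47 = 6^2 = 36
  -> s = B^a = 36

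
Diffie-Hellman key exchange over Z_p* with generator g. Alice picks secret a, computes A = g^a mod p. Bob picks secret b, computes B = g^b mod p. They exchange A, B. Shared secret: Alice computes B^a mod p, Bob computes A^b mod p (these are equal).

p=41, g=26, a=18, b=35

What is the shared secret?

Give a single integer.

Answer: 9

Derivation:
A = 26^18 mod 41  (bits of 18 = 10010)
  bit 0 = 1: r = r^2 * 26 mod 41 = 1^2 * 26 = 1*26 = 26
  bit 1 = 0: r = r^2 mod 41 = 26^2 = 20
  bit 2 = 0: r = r^2 mod 41 = 20^2 = 31
  bit 3 = 1: r = r^2 * 26 mod 41 = 31^2 * 26 = 18*26 = 17
  bit 4 = 0: r = r^2 mod 41 = 17^2 = 2
  -> A = 2
B = 26^35 mod 41  (bits of 35 = 100011)
  bit 0 = 1: r = r^2 * 26 mod 41 = 1^2 * 26 = 1*26 = 26
  bit 1 = 0: r = r^2 mod 41 = 26^2 = 20
  bit 2 = 0: r = r^2 mod 41 = 20^2 = 31
  bit 3 = 0: r = r^2 mod 41 = 31^2 = 18
  bit 4 = 1: r = r^2 * 26 mod 41 = 18^2 * 26 = 37*26 = 19
  bit 5 = 1: r = r^2 * 26 mod 41 = 19^2 * 26 = 33*26 = 38
  -> B = 38
s = B^a = 38^18 mod 41  (bits of 18 = 10010)
  bit 0 = 1: r = r^2 * 38 mod 41 = 1^2 * 38 = 1*38 = 38
  bit 1 = 0: r = r^2 mod 41 = 38^2 = 9
  bit 2 = 0: r = r^2 mod 41 = 9^2 = 40
  bit 3 = 1: r = r^2 * 38 mod 41 = 40^2 * 38 = 1*38 = 38
  bit 4 = 0: r = r^2 mod 41 = 38^2 = 9
  -> s = B^a = 9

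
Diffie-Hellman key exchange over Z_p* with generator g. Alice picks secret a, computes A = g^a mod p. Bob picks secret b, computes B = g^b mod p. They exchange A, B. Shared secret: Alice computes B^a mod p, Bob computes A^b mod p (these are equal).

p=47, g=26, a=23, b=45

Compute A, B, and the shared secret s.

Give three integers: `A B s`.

Answer: 46 38 46

Derivation:
A = 26^23 mod 47  (bits of 23 = 10111)
  bit 0 = 1: r = r^2 * 26 mod 47 = 1^2 * 26 = 1*26 = 26
  bit 1 = 0: r = r^2 mod 47 = 26^2 = 18
  bit 2 = 1: r = r^2 * 26 mod 47 = 18^2 * 26 = 42*26 = 11
  bit 3 = 1: r = r^2 * 26 mod 47 = 11^2 * 26 = 27*26 = 44
  bit 4 = 1: r = r^2 * 26 mod 47 = 44^2 * 26 = 9*26 = 46
  -> A = 46
B = 26^45 mod 47  (bits of 45 = 101101)
  bit 0 = 1: r = r^2 * 26 mod 47 = 1^2 * 26 = 1*26 = 26
  bit 1 = 0: r = r^2 mod 47 = 26^2 = 18
  bit 2 = 1: r = r^2 * 26 mod 47 = 18^2 * 26 = 42*26 = 11
  bit 3 = 1: r = r^2 * 26 mod 47 = 11^2 * 26 = 27*26 = 44
  bit 4 = 0: r = r^2 mod 47 = 44^2 = 9
  bit 5 = 1: r = r^2 * 26 mod 47 = 9^2 * 26 = 34*26 = 38
  -> B = 38
s = B^a = 38^23 mod 47  (bits of 23 = 10111)
  bit 0 = 1: r = r^2 * 38 mod 47 = 1^2 * 38 = 1*38 = 38
  bit 1 = 0: r = r^2 mod 47 = 38^2 = 34
  bit 2 = 1: r = r^2 * 38 mod 47 = 34^2 * 38 = 28*38 = 30
  bit 3 = 1: r = r^2 * 38 mod 47 = 30^2 * 38 = 7*38 = 31
  bit 4 = 1: r = r^2 * 38 mod 47 = 31^2 * 38 = 21*38 = 46
  -> s = B^a = 46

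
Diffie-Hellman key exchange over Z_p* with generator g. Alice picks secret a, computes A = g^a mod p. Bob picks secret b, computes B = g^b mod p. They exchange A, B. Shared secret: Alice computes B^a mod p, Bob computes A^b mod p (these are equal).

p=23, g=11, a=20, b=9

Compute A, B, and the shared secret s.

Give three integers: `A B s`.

Answer: 4 19 13

Derivation:
A = 11^20 mod 23  (bits of 20 = 10100)
  bit 0 = 1: r = r^2 * 11 mod 23 = 1^2 * 11 = 1*11 = 11
  bit 1 = 0: r = r^2 mod 23 = 11^2 = 6
  bit 2 = 1: r = r^2 * 11 mod 23 = 6^2 * 11 = 13*11 = 5
  bit 3 = 0: r = r^2 mod 23 = 5^2 = 2
  bit 4 = 0: r = r^2 mod 23 = 2^2 = 4
  -> A = 4
B = 11^9 mod 23  (bits of 9 = 1001)
  bit 0 = 1: r = r^2 * 11 mod 23 = 1^2 * 11 = 1*11 = 11
  bit 1 = 0: r = r^2 mod 23 = 11^2 = 6
  bit 2 = 0: r = r^2 mod 23 = 6^2 = 13
  bit 3 = 1: r = r^2 * 11 mod 23 = 13^2 * 11 = 8*11 = 19
  -> B = 19
s = B^a = 19^20 mod 23  (bits of 20 = 10100)
  bit 0 = 1: r = r^2 * 19 mod 23 = 1^2 * 19 = 1*19 = 19
  bit 1 = 0: r = r^2 mod 23 = 19^2 = 16
  bit 2 = 1: r = r^2 * 19 mod 23 = 16^2 * 19 = 3*19 = 11
  bit 3 = 0: r = r^2 mod 23 = 11^2 = 6
  bit 4 = 0: r = r^2 mod 23 = 6^2 = 13
  -> s = B^a = 13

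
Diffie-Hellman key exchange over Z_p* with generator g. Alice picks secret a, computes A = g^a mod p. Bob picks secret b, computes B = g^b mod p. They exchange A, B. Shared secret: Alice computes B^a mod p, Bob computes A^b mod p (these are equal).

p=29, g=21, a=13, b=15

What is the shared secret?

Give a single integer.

Answer: 18

Derivation:
A = 21^13 mod 29  (bits of 13 = 1101)
  bit 0 = 1: r = r^2 * 21 mod 29 = 1^2 * 21 = 1*21 = 21
  bit 1 = 1: r = r^2 * 21 mod 29 = 21^2 * 21 = 6*21 = 10
  bit 2 = 0: r = r^2 mod 29 = 10^2 = 13
  bit 3 = 1: r = r^2 * 21 mod 29 = 13^2 * 21 = 24*21 = 11
  -> A = 11
B = 21^15 mod 29  (bits of 15 = 1111)
  bit 0 = 1: r = r^2 * 21 mod 29 = 1^2 * 21 = 1*21 = 21
  bit 1 = 1: r = r^2 * 21 mod 29 = 21^2 * 21 = 6*21 = 10
  bit 2 = 1: r = r^2 * 21 mod 29 = 10^2 * 21 = 13*21 = 12
  bit 3 = 1: r = r^2 * 21 mod 29 = 12^2 * 21 = 28*21 = 8
  -> B = 8
s = B^a = 8^13 mod 29  (bits of 13 = 1101)
  bit 0 = 1: r = r^2 * 8 mod 29 = 1^2 * 8 = 1*8 = 8
  bit 1 = 1: r = r^2 * 8 mod 29 = 8^2 * 8 = 6*8 = 19
  bit 2 = 0: r = r^2 mod 29 = 19^2 = 13
  bit 3 = 1: r = r^2 * 8 mod 29 = 13^2 * 8 = 24*8 = 18
  -> s = B^a = 18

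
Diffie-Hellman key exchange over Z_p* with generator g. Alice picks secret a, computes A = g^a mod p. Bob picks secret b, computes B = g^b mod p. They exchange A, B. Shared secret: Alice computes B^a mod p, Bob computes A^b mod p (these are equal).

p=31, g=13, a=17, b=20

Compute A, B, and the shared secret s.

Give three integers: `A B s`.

Answer: 17 25 5

Derivation:
A = 13^17 mod 31  (bits of 17 = 10001)
  bit 0 = 1: r = r^2 * 13 mod 31 = 1^2 * 13 = 1*13 = 13
  bit 1 = 0: r = r^2 mod 31 = 13^2 = 14
  bit 2 = 0: r = r^2 mod 31 = 14^2 = 10
  bit 3 = 0: r = r^2 mod 31 = 10^2 = 7
  bit 4 = 1: r = r^2 * 13 mod 31 = 7^2 * 13 = 18*13 = 17
  -> A = 17
B = 13^20 mod 31  (bits of 20 = 10100)
  bit 0 = 1: r = r^2 * 13 mod 31 = 1^2 * 13 = 1*13 = 13
  bit 1 = 0: r = r^2 mod 31 = 13^2 = 14
  bit 2 = 1: r = r^2 * 13 mod 31 = 14^2 * 13 = 10*13 = 6
  bit 3 = 0: r = r^2 mod 31 = 6^2 = 5
  bit 4 = 0: r = r^2 mod 31 = 5^2 = 25
  -> B = 25
s = B^a = 25^17 mod 31  (bits of 17 = 10001)
  bit 0 = 1: r = r^2 * 25 mod 31 = 1^2 * 25 = 1*25 = 25
  bit 1 = 0: r = r^2 mod 31 = 25^2 = 5
  bit 2 = 0: r = r^2 mod 31 = 5^2 = 25
  bit 3 = 0: r = r^2 mod 31 = 25^2 = 5
  bit 4 = 1: r = r^2 * 25 mod 31 = 5^2 * 25 = 25*25 = 5
  -> s = B^a = 5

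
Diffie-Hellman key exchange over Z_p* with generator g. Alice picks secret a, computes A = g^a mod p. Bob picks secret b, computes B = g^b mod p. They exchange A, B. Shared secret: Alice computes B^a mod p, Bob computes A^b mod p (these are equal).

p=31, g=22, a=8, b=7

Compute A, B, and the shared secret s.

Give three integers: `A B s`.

Answer: 28 21 14

Derivation:
A = 22^8 mod 31  (bits of 8 = 1000)
  bit 0 = 1: r = r^2 * 22 mod 31 = 1^2 * 22 = 1*22 = 22
  bit 1 = 0: r = r^2 mod 31 = 22^2 = 19
  bit 2 = 0: r = r^2 mod 31 = 19^2 = 20
  bit 3 = 0: r = r^2 mod 31 = 20^2 = 28
  -> A = 28
B = 22^7 mod 31  (bits of 7 = 111)
  bit 0 = 1: r = r^2 * 22 mod 31 = 1^2 * 22 = 1*22 = 22
  bit 1 = 1: r = r^2 * 22 mod 31 = 22^2 * 22 = 19*22 = 15
  bit 2 = 1: r = r^2 * 22 mod 31 = 15^2 * 22 = 8*22 = 21
  -> B = 21
s = B^a = 21^8 mod 31  (bits of 8 = 1000)
  bit 0 = 1: r = r^2 * 21 mod 31 = 1^2 * 21 = 1*21 = 21
  bit 1 = 0: r = r^2 mod 31 = 21^2 = 7
  bit 2 = 0: r = r^2 mod 31 = 7^2 = 18
  bit 3 = 0: r = r^2 mod 31 = 18^2 = 14
  -> s = B^a = 14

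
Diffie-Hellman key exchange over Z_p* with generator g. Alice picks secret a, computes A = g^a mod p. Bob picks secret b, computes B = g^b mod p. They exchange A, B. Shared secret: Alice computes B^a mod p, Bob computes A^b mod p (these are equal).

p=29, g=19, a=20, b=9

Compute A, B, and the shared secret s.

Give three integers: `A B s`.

A = 19^20 mod 29  (bits of 20 = 10100)
  bit 0 = 1: r = r^2 * 19 mod 29 = 1^2 * 19 = 1*19 = 19
  bit 1 = 0: r = r^2 mod 29 = 19^2 = 13
  bit 2 = 1: r = r^2 * 19 mod 29 = 13^2 * 19 = 24*19 = 21
  bit 3 = 0: r = r^2 mod 29 = 21^2 = 6
  bit 4 = 0: r = r^2 mod 29 = 6^2 = 7
  -> A = 7
B = 19^9 mod 29  (bits of 9 = 1001)
  bit 0 = 1: r = r^2 * 19 mod 29 = 1^2 * 19 = 1*19 = 19
  bit 1 = 0: r = r^2 mod 29 = 19^2 = 13
  bit 2 = 0: r = r^2 mod 29 = 13^2 = 24
  bit 3 = 1: r = r^2 * 19 mod 29 = 24^2 * 19 = 25*19 = 11
  -> B = 11
s = B^a = 11^20 mod 29  (bits of 20 = 10100)
  bit 0 = 1: r = r^2 * 11 mod 29 = 1^2 * 11 = 1*11 = 11
  bit 1 = 0: r = r^2 mod 29 = 11^2 = 5
  bit 2 = 1: r = r^2 * 11 mod 29 = 5^2 * 11 = 25*11 = 14
  bit 3 = 0: r = r^2 mod 29 = 14^2 = 22
  bit 4 = 0: r = r^2 mod 29 = 22^2 = 20
  -> s = B^a = 20

Answer: 7 11 20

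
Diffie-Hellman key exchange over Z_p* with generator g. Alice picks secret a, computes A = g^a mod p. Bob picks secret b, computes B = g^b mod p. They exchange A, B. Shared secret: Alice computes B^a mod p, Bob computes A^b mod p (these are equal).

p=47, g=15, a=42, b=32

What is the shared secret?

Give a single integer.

A = 15^42 mod 47  (bits of 42 = 101010)
  bit 0 = 1: r = r^2 * 15 mod 47 = 1^2 * 15 = 1*15 = 15
  bit 1 = 0: r = r^2 mod 47 = 15^2 = 37
  bit 2 = 1: r = r^2 * 15 mod 47 = 37^2 * 15 = 6*15 = 43
  bit 3 = 0: r = r^2 mod 47 = 43^2 = 16
  bit 4 = 1: r = r^2 * 15 mod 47 = 16^2 * 15 = 21*15 = 33
  bit 5 = 0: r = r^2 mod 47 = 33^2 = 8
  -> A = 8
B = 15^32 mod 47  (bits of 32 = 100000)
  bit 0 = 1: r = r^2 * 15 mod 47 = 1^2 * 15 = 1*15 = 15
  bit 1 = 0: r = r^2 mod 47 = 15^2 = 37
  bit 2 = 0: r = r^2 mod 47 = 37^2 = 6
  bit 3 = 0: r = r^2 mod 47 = 6^2 = 36
  bit 4 = 0: r = r^2 mod 47 = 36^2 = 27
  bit 5 = 0: r = r^2 mod 47 = 27^2 = 24
  -> B = 24
s = B^a = 24^42 mod 47  (bits of 42 = 101010)
  bit 0 = 1: r = r^2 * 24 mod 47 = 1^2 * 24 = 1*24 = 24
  bit 1 = 0: r = r^2 mod 47 = 24^2 = 12
  bit 2 = 1: r = r^2 * 24 mod 47 = 12^2 * 24 = 3*24 = 25
  bit 3 = 0: r = r^2 mod 47 = 25^2 = 14
  bit 4 = 1: r = r^2 * 24 mod 47 = 14^2 * 24 = 8*24 = 4
  bit 5 = 0: r = r^2 mod 47 = 4^2 = 16
  -> s = B^a = 16

Answer: 16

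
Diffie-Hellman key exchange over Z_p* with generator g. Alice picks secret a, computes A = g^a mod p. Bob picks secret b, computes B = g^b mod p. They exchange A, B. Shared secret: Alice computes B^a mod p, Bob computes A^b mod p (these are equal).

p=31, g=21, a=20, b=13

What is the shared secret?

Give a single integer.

Answer: 25

Derivation:
A = 21^20 mod 31  (bits of 20 = 10100)
  bit 0 = 1: r = r^2 * 21 mod 31 = 1^2 * 21 = 1*21 = 21
  bit 1 = 0: r = r^2 mod 31 = 21^2 = 7
  bit 2 = 1: r = r^2 * 21 mod 31 = 7^2 * 21 = 18*21 = 6
  bit 3 = 0: r = r^2 mod 31 = 6^2 = 5
  bit 4 = 0: r = r^2 mod 31 = 5^2 = 25
  -> A = 25
B = 21^13 mod 31  (bits of 13 = 1101)
  bit 0 = 1: r = r^2 * 21 mod 31 = 1^2 * 21 = 1*21 = 21
  bit 1 = 1: r = r^2 * 21 mod 31 = 21^2 * 21 = 7*21 = 23
  bit 2 = 0: r = r^2 mod 31 = 23^2 = 2
  bit 3 = 1: r = r^2 * 21 mod 31 = 2^2 * 21 = 4*21 = 22
  -> B = 22
s = B^a = 22^20 mod 31  (bits of 20 = 10100)
  bit 0 = 1: r = r^2 * 22 mod 31 = 1^2 * 22 = 1*22 = 22
  bit 1 = 0: r = r^2 mod 31 = 22^2 = 19
  bit 2 = 1: r = r^2 * 22 mod 31 = 19^2 * 22 = 20*22 = 6
  bit 3 = 0: r = r^2 mod 31 = 6^2 = 5
  bit 4 = 0: r = r^2 mod 31 = 5^2 = 25
  -> s = B^a = 25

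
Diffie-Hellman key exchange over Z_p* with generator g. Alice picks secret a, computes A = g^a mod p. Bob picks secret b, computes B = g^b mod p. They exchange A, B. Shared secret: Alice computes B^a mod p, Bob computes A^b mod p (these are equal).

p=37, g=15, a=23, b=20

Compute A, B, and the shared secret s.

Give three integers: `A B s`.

Answer: 13 34 16

Derivation:
A = 15^23 mod 37  (bits of 23 = 10111)
  bit 0 = 1: r = r^2 * 15 mod 37 = 1^2 * 15 = 1*15 = 15
  bit 1 = 0: r = r^2 mod 37 = 15^2 = 3
  bit 2 = 1: r = r^2 * 15 mod 37 = 3^2 * 15 = 9*15 = 24
  bit 3 = 1: r = r^2 * 15 mod 37 = 24^2 * 15 = 21*15 = 19
  bit 4 = 1: r = r^2 * 15 mod 37 = 19^2 * 15 = 28*15 = 13
  -> A = 13
B = 15^20 mod 37  (bits of 20 = 10100)
  bit 0 = 1: r = r^2 * 15 mod 37 = 1^2 * 15 = 1*15 = 15
  bit 1 = 0: r = r^2 mod 37 = 15^2 = 3
  bit 2 = 1: r = r^2 * 15 mod 37 = 3^2 * 15 = 9*15 = 24
  bit 3 = 0: r = r^2 mod 37 = 24^2 = 21
  bit 4 = 0: r = r^2 mod 37 = 21^2 = 34
  -> B = 34
s = B^a = 34^23 mod 37  (bits of 23 = 10111)
  bit 0 = 1: r = r^2 * 34 mod 37 = 1^2 * 34 = 1*34 = 34
  bit 1 = 0: r = r^2 mod 37 = 34^2 = 9
  bit 2 = 1: r = r^2 * 34 mod 37 = 9^2 * 34 = 7*34 = 16
  bit 3 = 1: r = r^2 * 34 mod 37 = 16^2 * 34 = 34*34 = 9
  bit 4 = 1: r = r^2 * 34 mod 37 = 9^2 * 34 = 7*34 = 16
  -> s = B^a = 16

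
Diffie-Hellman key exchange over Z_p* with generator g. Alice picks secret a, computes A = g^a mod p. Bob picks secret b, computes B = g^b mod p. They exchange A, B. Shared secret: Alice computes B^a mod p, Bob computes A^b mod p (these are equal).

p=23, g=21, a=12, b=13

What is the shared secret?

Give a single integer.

A = 21^12 mod 23  (bits of 12 = 1100)
  bit 0 = 1: r = r^2 * 21 mod 23 = 1^2 * 21 = 1*21 = 21
  bit 1 = 1: r = r^2 * 21 mod 23 = 21^2 * 21 = 4*21 = 15
  bit 2 = 0: r = r^2 mod 23 = 15^2 = 18
  bit 3 = 0: r = r^2 mod 23 = 18^2 = 2
  -> A = 2
B = 21^13 mod 23  (bits of 13 = 1101)
  bit 0 = 1: r = r^2 * 21 mod 23 = 1^2 * 21 = 1*21 = 21
  bit 1 = 1: r = r^2 * 21 mod 23 = 21^2 * 21 = 4*21 = 15
  bit 2 = 0: r = r^2 mod 23 = 15^2 = 18
  bit 3 = 1: r = r^2 * 21 mod 23 = 18^2 * 21 = 2*21 = 19
  -> B = 19
s = B^a = 19^12 mod 23  (bits of 12 = 1100)
  bit 0 = 1: r = r^2 * 19 mod 23 = 1^2 * 19 = 1*19 = 19
  bit 1 = 1: r = r^2 * 19 mod 23 = 19^2 * 19 = 16*19 = 5
  bit 2 = 0: r = r^2 mod 23 = 5^2 = 2
  bit 3 = 0: r = r^2 mod 23 = 2^2 = 4
  -> s = B^a = 4

Answer: 4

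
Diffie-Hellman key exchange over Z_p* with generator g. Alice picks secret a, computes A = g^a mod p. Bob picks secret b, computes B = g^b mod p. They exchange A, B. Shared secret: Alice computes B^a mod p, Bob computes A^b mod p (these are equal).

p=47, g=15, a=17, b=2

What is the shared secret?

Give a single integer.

Answer: 42

Derivation:
A = 15^17 mod 47  (bits of 17 = 10001)
  bit 0 = 1: r = r^2 * 15 mod 47 = 1^2 * 15 = 1*15 = 15
  bit 1 = 0: r = r^2 mod 47 = 15^2 = 37
  bit 2 = 0: r = r^2 mod 47 = 37^2 = 6
  bit 3 = 0: r = r^2 mod 47 = 6^2 = 36
  bit 4 = 1: r = r^2 * 15 mod 47 = 36^2 * 15 = 27*15 = 29
  -> A = 29
B = 15^2 mod 47  (bits of 2 = 10)
  bit 0 = 1: r = r^2 * 15 mod 47 = 1^2 * 15 = 1*15 = 15
  bit 1 = 0: r = r^2 mod 47 = 15^2 = 37
  -> B = 37
s = B^a = 37^17 mod 47  (bits of 17 = 10001)
  bit 0 = 1: r = r^2 * 37 mod 47 = 1^2 * 37 = 1*37 = 37
  bit 1 = 0: r = r^2 mod 47 = 37^2 = 6
  bit 2 = 0: r = r^2 mod 47 = 6^2 = 36
  bit 3 = 0: r = r^2 mod 47 = 36^2 = 27
  bit 4 = 1: r = r^2 * 37 mod 47 = 27^2 * 37 = 24*37 = 42
  -> s = B^a = 42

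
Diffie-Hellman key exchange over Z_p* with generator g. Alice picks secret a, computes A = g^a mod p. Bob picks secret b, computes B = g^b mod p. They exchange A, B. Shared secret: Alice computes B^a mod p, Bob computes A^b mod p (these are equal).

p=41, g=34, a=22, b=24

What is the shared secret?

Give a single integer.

A = 34^22 mod 41  (bits of 22 = 10110)
  bit 0 = 1: r = r^2 * 34 mod 41 = 1^2 * 34 = 1*34 = 34
  bit 1 = 0: r = r^2 mod 41 = 34^2 = 8
  bit 2 = 1: r = r^2 * 34 mod 41 = 8^2 * 34 = 23*34 = 3
  bit 3 = 1: r = r^2 * 34 mod 41 = 3^2 * 34 = 9*34 = 19
  bit 4 = 0: r = r^2 mod 41 = 19^2 = 33
  -> A = 33
B = 34^24 mod 41  (bits of 24 = 11000)
  bit 0 = 1: r = r^2 * 34 mod 41 = 1^2 * 34 = 1*34 = 34
  bit 1 = 1: r = r^2 * 34 mod 41 = 34^2 * 34 = 8*34 = 26
  bit 2 = 0: r = r^2 mod 41 = 26^2 = 20
  bit 3 = 0: r = r^2 mod 41 = 20^2 = 31
  bit 4 = 0: r = r^2 mod 41 = 31^2 = 18
  -> B = 18
s = B^a = 18^22 mod 41  (bits of 22 = 10110)
  bit 0 = 1: r = r^2 * 18 mod 41 = 1^2 * 18 = 1*18 = 18
  bit 1 = 0: r = r^2 mod 41 = 18^2 = 37
  bit 2 = 1: r = r^2 * 18 mod 41 = 37^2 * 18 = 16*18 = 1
  bit 3 = 1: r = r^2 * 18 mod 41 = 1^2 * 18 = 1*18 = 18
  bit 4 = 0: r = r^2 mod 41 = 18^2 = 37
  -> s = B^a = 37

Answer: 37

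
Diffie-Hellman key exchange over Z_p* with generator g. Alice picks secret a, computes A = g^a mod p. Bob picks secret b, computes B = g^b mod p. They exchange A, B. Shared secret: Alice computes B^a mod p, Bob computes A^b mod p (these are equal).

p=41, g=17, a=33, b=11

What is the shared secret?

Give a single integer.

Answer: 34

Derivation:
A = 17^33 mod 41  (bits of 33 = 100001)
  bit 0 = 1: r = r^2 * 17 mod 41 = 1^2 * 17 = 1*17 = 17
  bit 1 = 0: r = r^2 mod 41 = 17^2 = 2
  bit 2 = 0: r = r^2 mod 41 = 2^2 = 4
  bit 3 = 0: r = r^2 mod 41 = 4^2 = 16
  bit 4 = 0: r = r^2 mod 41 = 16^2 = 10
  bit 5 = 1: r = r^2 * 17 mod 41 = 10^2 * 17 = 18*17 = 19
  -> A = 19
B = 17^11 mod 41  (bits of 11 = 1011)
  bit 0 = 1: r = r^2 * 17 mod 41 = 1^2 * 17 = 1*17 = 17
  bit 1 = 0: r = r^2 mod 41 = 17^2 = 2
  bit 2 = 1: r = r^2 * 17 mod 41 = 2^2 * 17 = 4*17 = 27
  bit 3 = 1: r = r^2 * 17 mod 41 = 27^2 * 17 = 32*17 = 11
  -> B = 11
s = B^a = 11^33 mod 41  (bits of 33 = 100001)
  bit 0 = 1: r = r^2 * 11 mod 41 = 1^2 * 11 = 1*11 = 11
  bit 1 = 0: r = r^2 mod 41 = 11^2 = 39
  bit 2 = 0: r = r^2 mod 41 = 39^2 = 4
  bit 3 = 0: r = r^2 mod 41 = 4^2 = 16
  bit 4 = 0: r = r^2 mod 41 = 16^2 = 10
  bit 5 = 1: r = r^2 * 11 mod 41 = 10^2 * 11 = 18*11 = 34
  -> s = B^a = 34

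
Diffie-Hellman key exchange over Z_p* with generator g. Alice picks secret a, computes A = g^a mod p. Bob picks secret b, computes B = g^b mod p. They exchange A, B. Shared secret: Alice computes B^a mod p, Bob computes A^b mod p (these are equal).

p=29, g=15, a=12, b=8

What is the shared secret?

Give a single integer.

Answer: 25

Derivation:
A = 15^12 mod 29  (bits of 12 = 1100)
  bit 0 = 1: r = r^2 * 15 mod 29 = 1^2 * 15 = 1*15 = 15
  bit 1 = 1: r = r^2 * 15 mod 29 = 15^2 * 15 = 22*15 = 11
  bit 2 = 0: r = r^2 mod 29 = 11^2 = 5
  bit 3 = 0: r = r^2 mod 29 = 5^2 = 25
  -> A = 25
B = 15^8 mod 29  (bits of 8 = 1000)
  bit 0 = 1: r = r^2 * 15 mod 29 = 1^2 * 15 = 1*15 = 15
  bit 1 = 0: r = r^2 mod 29 = 15^2 = 22
  bit 2 = 0: r = r^2 mod 29 = 22^2 = 20
  bit 3 = 0: r = r^2 mod 29 = 20^2 = 23
  -> B = 23
s = B^a = 23^12 mod 29  (bits of 12 = 1100)
  bit 0 = 1: r = r^2 * 23 mod 29 = 1^2 * 23 = 1*23 = 23
  bit 1 = 1: r = r^2 * 23 mod 29 = 23^2 * 23 = 7*23 = 16
  bit 2 = 0: r = r^2 mod 29 = 16^2 = 24
  bit 3 = 0: r = r^2 mod 29 = 24^2 = 25
  -> s = B^a = 25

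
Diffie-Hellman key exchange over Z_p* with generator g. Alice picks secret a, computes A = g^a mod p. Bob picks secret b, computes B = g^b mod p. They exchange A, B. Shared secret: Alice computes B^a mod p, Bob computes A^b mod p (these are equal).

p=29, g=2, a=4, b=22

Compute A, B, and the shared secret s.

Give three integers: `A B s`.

A = 2^4 mod 29  (bits of 4 = 100)
  bit 0 = 1: r = r^2 * 2 mod 29 = 1^2 * 2 = 1*2 = 2
  bit 1 = 0: r = r^2 mod 29 = 2^2 = 4
  bit 2 = 0: r = r^2 mod 29 = 4^2 = 16
  -> A = 16
B = 2^22 mod 29  (bits of 22 = 10110)
  bit 0 = 1: r = r^2 * 2 mod 29 = 1^2 * 2 = 1*2 = 2
  bit 1 = 0: r = r^2 mod 29 = 2^2 = 4
  bit 2 = 1: r = r^2 * 2 mod 29 = 4^2 * 2 = 16*2 = 3
  bit 3 = 1: r = r^2 * 2 mod 29 = 3^2 * 2 = 9*2 = 18
  bit 4 = 0: r = r^2 mod 29 = 18^2 = 5
  -> B = 5
s = B^a = 5^4 mod 29  (bits of 4 = 100)
  bit 0 = 1: r = r^2 * 5 mod 29 = 1^2 * 5 = 1*5 = 5
  bit 1 = 0: r = r^2 mod 29 = 5^2 = 25
  bit 2 = 0: r = r^2 mod 29 = 25^2 = 16
  -> s = B^a = 16

Answer: 16 5 16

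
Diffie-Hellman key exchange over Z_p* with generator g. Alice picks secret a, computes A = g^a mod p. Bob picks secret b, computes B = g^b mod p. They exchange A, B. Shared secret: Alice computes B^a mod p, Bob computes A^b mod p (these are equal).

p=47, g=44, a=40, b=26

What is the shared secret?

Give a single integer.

Answer: 8

Derivation:
A = 44^40 mod 47  (bits of 40 = 101000)
  bit 0 = 1: r = r^2 * 44 mod 47 = 1^2 * 44 = 1*44 = 44
  bit 1 = 0: r = r^2 mod 47 = 44^2 = 9
  bit 2 = 1: r = r^2 * 44 mod 47 = 9^2 * 44 = 34*44 = 39
  bit 3 = 0: r = r^2 mod 47 = 39^2 = 17
  bit 4 = 0: r = r^2 mod 47 = 17^2 = 7
  bit 5 = 0: r = r^2 mod 47 = 7^2 = 2
  -> A = 2
B = 44^26 mod 47  (bits of 26 = 11010)
  bit 0 = 1: r = r^2 * 44 mod 47 = 1^2 * 44 = 1*44 = 44
  bit 1 = 1: r = r^2 * 44 mod 47 = 44^2 * 44 = 9*44 = 20
  bit 2 = 0: r = r^2 mod 47 = 20^2 = 24
  bit 3 = 1: r = r^2 * 44 mod 47 = 24^2 * 44 = 12*44 = 11
  bit 4 = 0: r = r^2 mod 47 = 11^2 = 27
  -> B = 27
s = B^a = 27^40 mod 47  (bits of 40 = 101000)
  bit 0 = 1: r = r^2 * 27 mod 47 = 1^2 * 27 = 1*27 = 27
  bit 1 = 0: r = r^2 mod 47 = 27^2 = 24
  bit 2 = 1: r = r^2 * 27 mod 47 = 24^2 * 27 = 12*27 = 42
  bit 3 = 0: r = r^2 mod 47 = 42^2 = 25
  bit 4 = 0: r = r^2 mod 47 = 25^2 = 14
  bit 5 = 0: r = r^2 mod 47 = 14^2 = 8
  -> s = B^a = 8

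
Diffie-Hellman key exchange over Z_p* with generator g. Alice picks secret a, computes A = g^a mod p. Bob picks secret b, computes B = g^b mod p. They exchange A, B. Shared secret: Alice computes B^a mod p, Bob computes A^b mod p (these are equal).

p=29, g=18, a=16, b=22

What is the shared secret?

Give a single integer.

A = 18^16 mod 29  (bits of 16 = 10000)
  bit 0 = 1: r = r^2 * 18 mod 29 = 1^2 * 18 = 1*18 = 18
  bit 1 = 0: r = r^2 mod 29 = 18^2 = 5
  bit 2 = 0: r = r^2 mod 29 = 5^2 = 25
  bit 3 = 0: r = r^2 mod 29 = 25^2 = 16
  bit 4 = 0: r = r^2 mod 29 = 16^2 = 24
  -> A = 24
B = 18^22 mod 29  (bits of 22 = 10110)
  bit 0 = 1: r = r^2 * 18 mod 29 = 1^2 * 18 = 1*18 = 18
  bit 1 = 0: r = r^2 mod 29 = 18^2 = 5
  bit 2 = 1: r = r^2 * 18 mod 29 = 5^2 * 18 = 25*18 = 15
  bit 3 = 1: r = r^2 * 18 mod 29 = 15^2 * 18 = 22*18 = 19
  bit 4 = 0: r = r^2 mod 29 = 19^2 = 13
  -> B = 13
s = B^a = 13^16 mod 29  (bits of 16 = 10000)
  bit 0 = 1: r = r^2 * 13 mod 29 = 1^2 * 13 = 1*13 = 13
  bit 1 = 0: r = r^2 mod 29 = 13^2 = 24
  bit 2 = 0: r = r^2 mod 29 = 24^2 = 25
  bit 3 = 0: r = r^2 mod 29 = 25^2 = 16
  bit 4 = 0: r = r^2 mod 29 = 16^2 = 24
  -> s = B^a = 24

Answer: 24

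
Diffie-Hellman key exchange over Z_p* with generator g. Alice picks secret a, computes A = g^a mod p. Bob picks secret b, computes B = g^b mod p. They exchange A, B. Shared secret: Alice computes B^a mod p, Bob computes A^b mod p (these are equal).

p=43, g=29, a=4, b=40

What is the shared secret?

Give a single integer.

A = 29^4 mod 43  (bits of 4 = 100)
  bit 0 = 1: r = r^2 * 29 mod 43 = 1^2 * 29 = 1*29 = 29
  bit 1 = 0: r = r^2 mod 43 = 29^2 = 24
  bit 2 = 0: r = r^2 mod 43 = 24^2 = 17
  -> A = 17
B = 29^40 mod 43  (bits of 40 = 101000)
  bit 0 = 1: r = r^2 * 29 mod 43 = 1^2 * 29 = 1*29 = 29
  bit 1 = 0: r = r^2 mod 43 = 29^2 = 24
  bit 2 = 1: r = r^2 * 29 mod 43 = 24^2 * 29 = 17*29 = 20
  bit 3 = 0: r = r^2 mod 43 = 20^2 = 13
  bit 4 = 0: r = r^2 mod 43 = 13^2 = 40
  bit 5 = 0: r = r^2 mod 43 = 40^2 = 9
  -> B = 9
s = B^a = 9^4 mod 43  (bits of 4 = 100)
  bit 0 = 1: r = r^2 * 9 mod 43 = 1^2 * 9 = 1*9 = 9
  bit 1 = 0: r = r^2 mod 43 = 9^2 = 38
  bit 2 = 0: r = r^2 mod 43 = 38^2 = 25
  -> s = B^a = 25

Answer: 25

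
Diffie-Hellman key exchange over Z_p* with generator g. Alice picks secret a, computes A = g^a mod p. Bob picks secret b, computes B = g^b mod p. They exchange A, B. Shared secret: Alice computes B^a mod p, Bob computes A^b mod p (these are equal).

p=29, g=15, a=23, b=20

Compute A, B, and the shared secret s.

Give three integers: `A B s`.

Answer: 3 24 25

Derivation:
A = 15^23 mod 29  (bits of 23 = 10111)
  bit 0 = 1: r = r^2 * 15 mod 29 = 1^2 * 15 = 1*15 = 15
  bit 1 = 0: r = r^2 mod 29 = 15^2 = 22
  bit 2 = 1: r = r^2 * 15 mod 29 = 22^2 * 15 = 20*15 = 10
  bit 3 = 1: r = r^2 * 15 mod 29 = 10^2 * 15 = 13*15 = 21
  bit 4 = 1: r = r^2 * 15 mod 29 = 21^2 * 15 = 6*15 = 3
  -> A = 3
B = 15^20 mod 29  (bits of 20 = 10100)
  bit 0 = 1: r = r^2 * 15 mod 29 = 1^2 * 15 = 1*15 = 15
  bit 1 = 0: r = r^2 mod 29 = 15^2 = 22
  bit 2 = 1: r = r^2 * 15 mod 29 = 22^2 * 15 = 20*15 = 10
  bit 3 = 0: r = r^2 mod 29 = 10^2 = 13
  bit 4 = 0: r = r^2 mod 29 = 13^2 = 24
  -> B = 24
s = B^a = 24^23 mod 29  (bits of 23 = 10111)
  bit 0 = 1: r = r^2 * 24 mod 29 = 1^2 * 24 = 1*24 = 24
  bit 1 = 0: r = r^2 mod 29 = 24^2 = 25
  bit 2 = 1: r = r^2 * 24 mod 29 = 25^2 * 24 = 16*24 = 7
  bit 3 = 1: r = r^2 * 24 mod 29 = 7^2 * 24 = 20*24 = 16
  bit 4 = 1: r = r^2 * 24 mod 29 = 16^2 * 24 = 24*24 = 25
  -> s = B^a = 25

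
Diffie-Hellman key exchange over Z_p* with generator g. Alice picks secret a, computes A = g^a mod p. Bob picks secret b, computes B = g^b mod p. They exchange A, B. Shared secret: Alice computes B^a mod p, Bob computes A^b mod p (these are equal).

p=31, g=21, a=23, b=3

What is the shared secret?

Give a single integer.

A = 21^23 mod 31  (bits of 23 = 10111)
  bit 0 = 1: r = r^2 * 21 mod 31 = 1^2 * 21 = 1*21 = 21
  bit 1 = 0: r = r^2 mod 31 = 21^2 = 7
  bit 2 = 1: r = r^2 * 21 mod 31 = 7^2 * 21 = 18*21 = 6
  bit 3 = 1: r = r^2 * 21 mod 31 = 6^2 * 21 = 5*21 = 12
  bit 4 = 1: r = r^2 * 21 mod 31 = 12^2 * 21 = 20*21 = 17
  -> A = 17
B = 21^3 mod 31  (bits of 3 = 11)
  bit 0 = 1: r = r^2 * 21 mod 31 = 1^2 * 21 = 1*21 = 21
  bit 1 = 1: r = r^2 * 21 mod 31 = 21^2 * 21 = 7*21 = 23
  -> B = 23
s = B^a = 23^23 mod 31  (bits of 23 = 10111)
  bit 0 = 1: r = r^2 * 23 mod 31 = 1^2 * 23 = 1*23 = 23
  bit 1 = 0: r = r^2 mod 31 = 23^2 = 2
  bit 2 = 1: r = r^2 * 23 mod 31 = 2^2 * 23 = 4*23 = 30
  bit 3 = 1: r = r^2 * 23 mod 31 = 30^2 * 23 = 1*23 = 23
  bit 4 = 1: r = r^2 * 23 mod 31 = 23^2 * 23 = 2*23 = 15
  -> s = B^a = 15

Answer: 15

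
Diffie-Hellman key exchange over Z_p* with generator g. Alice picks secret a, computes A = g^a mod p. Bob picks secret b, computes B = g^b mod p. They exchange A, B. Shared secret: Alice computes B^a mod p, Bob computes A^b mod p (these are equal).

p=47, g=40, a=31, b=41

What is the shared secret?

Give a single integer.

Answer: 39

Derivation:
A = 40^31 mod 47  (bits of 31 = 11111)
  bit 0 = 1: r = r^2 * 40 mod 47 = 1^2 * 40 = 1*40 = 40
  bit 1 = 1: r = r^2 * 40 mod 47 = 40^2 * 40 = 2*40 = 33
  bit 2 = 1: r = r^2 * 40 mod 47 = 33^2 * 40 = 8*40 = 38
  bit 3 = 1: r = r^2 * 40 mod 47 = 38^2 * 40 = 34*40 = 44
  bit 4 = 1: r = r^2 * 40 mod 47 = 44^2 * 40 = 9*40 = 31
  -> A = 31
B = 40^41 mod 47  (bits of 41 = 101001)
  bit 0 = 1: r = r^2 * 40 mod 47 = 1^2 * 40 = 1*40 = 40
  bit 1 = 0: r = r^2 mod 47 = 40^2 = 2
  bit 2 = 1: r = r^2 * 40 mod 47 = 2^2 * 40 = 4*40 = 19
  bit 3 = 0: r = r^2 mod 47 = 19^2 = 32
  bit 4 = 0: r = r^2 mod 47 = 32^2 = 37
  bit 5 = 1: r = r^2 * 40 mod 47 = 37^2 * 40 = 6*40 = 5
  -> B = 5
s = B^a = 5^31 mod 47  (bits of 31 = 11111)
  bit 0 = 1: r = r^2 * 5 mod 47 = 1^2 * 5 = 1*5 = 5
  bit 1 = 1: r = r^2 * 5 mod 47 = 5^2 * 5 = 25*5 = 31
  bit 2 = 1: r = r^2 * 5 mod 47 = 31^2 * 5 = 21*5 = 11
  bit 3 = 1: r = r^2 * 5 mod 47 = 11^2 * 5 = 27*5 = 41
  bit 4 = 1: r = r^2 * 5 mod 47 = 41^2 * 5 = 36*5 = 39
  -> s = B^a = 39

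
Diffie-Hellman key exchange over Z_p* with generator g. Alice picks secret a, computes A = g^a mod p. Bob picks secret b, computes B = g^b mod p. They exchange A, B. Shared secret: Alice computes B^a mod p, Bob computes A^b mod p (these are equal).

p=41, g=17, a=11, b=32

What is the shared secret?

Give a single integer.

A = 17^11 mod 41  (bits of 11 = 1011)
  bit 0 = 1: r = r^2 * 17 mod 41 = 1^2 * 17 = 1*17 = 17
  bit 1 = 0: r = r^2 mod 41 = 17^2 = 2
  bit 2 = 1: r = r^2 * 17 mod 41 = 2^2 * 17 = 4*17 = 27
  bit 3 = 1: r = r^2 * 17 mod 41 = 27^2 * 17 = 32*17 = 11
  -> A = 11
B = 17^32 mod 41  (bits of 32 = 100000)
  bit 0 = 1: r = r^2 * 17 mod 41 = 1^2 * 17 = 1*17 = 17
  bit 1 = 0: r = r^2 mod 41 = 17^2 = 2
  bit 2 = 0: r = r^2 mod 41 = 2^2 = 4
  bit 3 = 0: r = r^2 mod 41 = 4^2 = 16
  bit 4 = 0: r = r^2 mod 41 = 16^2 = 10
  bit 5 = 0: r = r^2 mod 41 = 10^2 = 18
  -> B = 18
s = B^a = 18^11 mod 41  (bits of 11 = 1011)
  bit 0 = 1: r = r^2 * 18 mod 41 = 1^2 * 18 = 1*18 = 18
  bit 1 = 0: r = r^2 mod 41 = 18^2 = 37
  bit 2 = 1: r = r^2 * 18 mod 41 = 37^2 * 18 = 16*18 = 1
  bit 3 = 1: r = r^2 * 18 mod 41 = 1^2 * 18 = 1*18 = 18
  -> s = B^a = 18

Answer: 18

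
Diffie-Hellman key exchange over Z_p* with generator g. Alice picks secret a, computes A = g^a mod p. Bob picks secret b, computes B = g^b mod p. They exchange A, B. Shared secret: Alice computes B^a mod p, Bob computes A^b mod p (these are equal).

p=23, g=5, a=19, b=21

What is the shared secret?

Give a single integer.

Answer: 10

Derivation:
A = 5^19 mod 23  (bits of 19 = 10011)
  bit 0 = 1: r = r^2 * 5 mod 23 = 1^2 * 5 = 1*5 = 5
  bit 1 = 0: r = r^2 mod 23 = 5^2 = 2
  bit 2 = 0: r = r^2 mod 23 = 2^2 = 4
  bit 3 = 1: r = r^2 * 5 mod 23 = 4^2 * 5 = 16*5 = 11
  bit 4 = 1: r = r^2 * 5 mod 23 = 11^2 * 5 = 6*5 = 7
  -> A = 7
B = 5^21 mod 23  (bits of 21 = 10101)
  bit 0 = 1: r = r^2 * 5 mod 23 = 1^2 * 5 = 1*5 = 5
  bit 1 = 0: r = r^2 mod 23 = 5^2 = 2
  bit 2 = 1: r = r^2 * 5 mod 23 = 2^2 * 5 = 4*5 = 20
  bit 3 = 0: r = r^2 mod 23 = 20^2 = 9
  bit 4 = 1: r = r^2 * 5 mod 23 = 9^2 * 5 = 12*5 = 14
  -> B = 14
s = B^a = 14^19 mod 23  (bits of 19 = 10011)
  bit 0 = 1: r = r^2 * 14 mod 23 = 1^2 * 14 = 1*14 = 14
  bit 1 = 0: r = r^2 mod 23 = 14^2 = 12
  bit 2 = 0: r = r^2 mod 23 = 12^2 = 6
  bit 3 = 1: r = r^2 * 14 mod 23 = 6^2 * 14 = 13*14 = 21
  bit 4 = 1: r = r^2 * 14 mod 23 = 21^2 * 14 = 4*14 = 10
  -> s = B^a = 10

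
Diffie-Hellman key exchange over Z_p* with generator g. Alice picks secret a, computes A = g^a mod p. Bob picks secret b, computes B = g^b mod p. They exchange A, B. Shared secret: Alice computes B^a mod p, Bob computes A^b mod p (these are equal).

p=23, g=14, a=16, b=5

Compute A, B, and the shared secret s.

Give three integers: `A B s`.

A = 14^16 mod 23  (bits of 16 = 10000)
  bit 0 = 1: r = r^2 * 14 mod 23 = 1^2 * 14 = 1*14 = 14
  bit 1 = 0: r = r^2 mod 23 = 14^2 = 12
  bit 2 = 0: r = r^2 mod 23 = 12^2 = 6
  bit 3 = 0: r = r^2 mod 23 = 6^2 = 13
  bit 4 = 0: r = r^2 mod 23 = 13^2 = 8
  -> A = 8
B = 14^5 mod 23  (bits of 5 = 101)
  bit 0 = 1: r = r^2 * 14 mod 23 = 1^2 * 14 = 1*14 = 14
  bit 1 = 0: r = r^2 mod 23 = 14^2 = 12
  bit 2 = 1: r = r^2 * 14 mod 23 = 12^2 * 14 = 6*14 = 15
  -> B = 15
s = B^a = 15^16 mod 23  (bits of 16 = 10000)
  bit 0 = 1: r = r^2 * 15 mod 23 = 1^2 * 15 = 1*15 = 15
  bit 1 = 0: r = r^2 mod 23 = 15^2 = 18
  bit 2 = 0: r = r^2 mod 23 = 18^2 = 2
  bit 3 = 0: r = r^2 mod 23 = 2^2 = 4
  bit 4 = 0: r = r^2 mod 23 = 4^2 = 16
  -> s = B^a = 16

Answer: 8 15 16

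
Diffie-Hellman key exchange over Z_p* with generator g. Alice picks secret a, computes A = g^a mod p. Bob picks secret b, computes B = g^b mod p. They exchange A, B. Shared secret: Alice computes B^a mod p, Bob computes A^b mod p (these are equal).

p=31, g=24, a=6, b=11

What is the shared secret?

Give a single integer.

Answer: 4

Derivation:
A = 24^6 mod 31  (bits of 6 = 110)
  bit 0 = 1: r = r^2 * 24 mod 31 = 1^2 * 24 = 1*24 = 24
  bit 1 = 1: r = r^2 * 24 mod 31 = 24^2 * 24 = 18*24 = 29
  bit 2 = 0: r = r^2 mod 31 = 29^2 = 4
  -> A = 4
B = 24^11 mod 31  (bits of 11 = 1011)
  bit 0 = 1: r = r^2 * 24 mod 31 = 1^2 * 24 = 1*24 = 24
  bit 1 = 0: r = r^2 mod 31 = 24^2 = 18
  bit 2 = 1: r = r^2 * 24 mod 31 = 18^2 * 24 = 14*24 = 26
  bit 3 = 1: r = r^2 * 24 mod 31 = 26^2 * 24 = 25*24 = 11
  -> B = 11
s = B^a = 11^6 mod 31  (bits of 6 = 110)
  bit 0 = 1: r = r^2 * 11 mod 31 = 1^2 * 11 = 1*11 = 11
  bit 1 = 1: r = r^2 * 11 mod 31 = 11^2 * 11 = 28*11 = 29
  bit 2 = 0: r = r^2 mod 31 = 29^2 = 4
  -> s = B^a = 4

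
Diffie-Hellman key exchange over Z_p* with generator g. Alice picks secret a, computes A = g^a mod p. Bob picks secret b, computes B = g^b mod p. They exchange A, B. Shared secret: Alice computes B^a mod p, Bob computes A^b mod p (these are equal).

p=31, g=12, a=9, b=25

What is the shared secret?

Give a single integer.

Answer: 30

Derivation:
A = 12^9 mod 31  (bits of 9 = 1001)
  bit 0 = 1: r = r^2 * 12 mod 31 = 1^2 * 12 = 1*12 = 12
  bit 1 = 0: r = r^2 mod 31 = 12^2 = 20
  bit 2 = 0: r = r^2 mod 31 = 20^2 = 28
  bit 3 = 1: r = r^2 * 12 mod 31 = 28^2 * 12 = 9*12 = 15
  -> A = 15
B = 12^25 mod 31  (bits of 25 = 11001)
  bit 0 = 1: r = r^2 * 12 mod 31 = 1^2 * 12 = 1*12 = 12
  bit 1 = 1: r = r^2 * 12 mod 31 = 12^2 * 12 = 20*12 = 23
  bit 2 = 0: r = r^2 mod 31 = 23^2 = 2
  bit 3 = 0: r = r^2 mod 31 = 2^2 = 4
  bit 4 = 1: r = r^2 * 12 mod 31 = 4^2 * 12 = 16*12 = 6
  -> B = 6
s = B^a = 6^9 mod 31  (bits of 9 = 1001)
  bit 0 = 1: r = r^2 * 6 mod 31 = 1^2 * 6 = 1*6 = 6
  bit 1 = 0: r = r^2 mod 31 = 6^2 = 5
  bit 2 = 0: r = r^2 mod 31 = 5^2 = 25
  bit 3 = 1: r = r^2 * 6 mod 31 = 25^2 * 6 = 5*6 = 30
  -> s = B^a = 30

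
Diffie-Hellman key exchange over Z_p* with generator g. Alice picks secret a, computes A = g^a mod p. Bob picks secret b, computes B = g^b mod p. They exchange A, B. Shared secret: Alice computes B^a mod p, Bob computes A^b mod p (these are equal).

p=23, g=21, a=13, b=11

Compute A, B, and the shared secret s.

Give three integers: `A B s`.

Answer: 19 22 22

Derivation:
A = 21^13 mod 23  (bits of 13 = 1101)
  bit 0 = 1: r = r^2 * 21 mod 23 = 1^2 * 21 = 1*21 = 21
  bit 1 = 1: r = r^2 * 21 mod 23 = 21^2 * 21 = 4*21 = 15
  bit 2 = 0: r = r^2 mod 23 = 15^2 = 18
  bit 3 = 1: r = r^2 * 21 mod 23 = 18^2 * 21 = 2*21 = 19
  -> A = 19
B = 21^11 mod 23  (bits of 11 = 1011)
  bit 0 = 1: r = r^2 * 21 mod 23 = 1^2 * 21 = 1*21 = 21
  bit 1 = 0: r = r^2 mod 23 = 21^2 = 4
  bit 2 = 1: r = r^2 * 21 mod 23 = 4^2 * 21 = 16*21 = 14
  bit 3 = 1: r = r^2 * 21 mod 23 = 14^2 * 21 = 12*21 = 22
  -> B = 22
s = B^a = 22^13 mod 23  (bits of 13 = 1101)
  bit 0 = 1: r = r^2 * 22 mod 23 = 1^2 * 22 = 1*22 = 22
  bit 1 = 1: r = r^2 * 22 mod 23 = 22^2 * 22 = 1*22 = 22
  bit 2 = 0: r = r^2 mod 23 = 22^2 = 1
  bit 3 = 1: r = r^2 * 22 mod 23 = 1^2 * 22 = 1*22 = 22
  -> s = B^a = 22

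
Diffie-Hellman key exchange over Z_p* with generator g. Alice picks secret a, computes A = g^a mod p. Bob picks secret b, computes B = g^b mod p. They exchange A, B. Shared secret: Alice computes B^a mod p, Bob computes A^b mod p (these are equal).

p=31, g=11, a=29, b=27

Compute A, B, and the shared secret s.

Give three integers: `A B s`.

Answer: 17 15 29

Derivation:
A = 11^29 mod 31  (bits of 29 = 11101)
  bit 0 = 1: r = r^2 * 11 mod 31 = 1^2 * 11 = 1*11 = 11
  bit 1 = 1: r = r^2 * 11 mod 31 = 11^2 * 11 = 28*11 = 29
  bit 2 = 1: r = r^2 * 11 mod 31 = 29^2 * 11 = 4*11 = 13
  bit 3 = 0: r = r^2 mod 31 = 13^2 = 14
  bit 4 = 1: r = r^2 * 11 mod 31 = 14^2 * 11 = 10*11 = 17
  -> A = 17
B = 11^27 mod 31  (bits of 27 = 11011)
  bit 0 = 1: r = r^2 * 11 mod 31 = 1^2 * 11 = 1*11 = 11
  bit 1 = 1: r = r^2 * 11 mod 31 = 11^2 * 11 = 28*11 = 29
  bit 2 = 0: r = r^2 mod 31 = 29^2 = 4
  bit 3 = 1: r = r^2 * 11 mod 31 = 4^2 * 11 = 16*11 = 21
  bit 4 = 1: r = r^2 * 11 mod 31 = 21^2 * 11 = 7*11 = 15
  -> B = 15
s = B^a = 15^29 mod 31  (bits of 29 = 11101)
  bit 0 = 1: r = r^2 * 15 mod 31 = 1^2 * 15 = 1*15 = 15
  bit 1 = 1: r = r^2 * 15 mod 31 = 15^2 * 15 = 8*15 = 27
  bit 2 = 1: r = r^2 * 15 mod 31 = 27^2 * 15 = 16*15 = 23
  bit 3 = 0: r = r^2 mod 31 = 23^2 = 2
  bit 4 = 1: r = r^2 * 15 mod 31 = 2^2 * 15 = 4*15 = 29
  -> s = B^a = 29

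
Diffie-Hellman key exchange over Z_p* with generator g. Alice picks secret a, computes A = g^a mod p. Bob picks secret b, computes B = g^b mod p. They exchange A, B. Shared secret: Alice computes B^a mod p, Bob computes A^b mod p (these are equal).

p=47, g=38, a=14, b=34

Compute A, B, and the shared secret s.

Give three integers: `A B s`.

A = 38^14 mod 47  (bits of 14 = 1110)
  bit 0 = 1: r = r^2 * 38 mod 47 = 1^2 * 38 = 1*38 = 38
  bit 1 = 1: r = r^2 * 38 mod 47 = 38^2 * 38 = 34*38 = 23
  bit 2 = 1: r = r^2 * 38 mod 47 = 23^2 * 38 = 12*38 = 33
  bit 3 = 0: r = r^2 mod 47 = 33^2 = 8
  -> A = 8
B = 38^34 mod 47  (bits of 34 = 100010)
  bit 0 = 1: r = r^2 * 38 mod 47 = 1^2 * 38 = 1*38 = 38
  bit 1 = 0: r = r^2 mod 47 = 38^2 = 34
  bit 2 = 0: r = r^2 mod 47 = 34^2 = 28
  bit 3 = 0: r = r^2 mod 47 = 28^2 = 32
  bit 4 = 1: r = r^2 * 38 mod 47 = 32^2 * 38 = 37*38 = 43
  bit 5 = 0: r = r^2 mod 47 = 43^2 = 16
  -> B = 16
s = B^a = 16^14 mod 47  (bits of 14 = 1110)
  bit 0 = 1: r = r^2 * 16 mod 47 = 1^2 * 16 = 1*16 = 16
  bit 1 = 1: r = r^2 * 16 mod 47 = 16^2 * 16 = 21*16 = 7
  bit 2 = 1: r = r^2 * 16 mod 47 = 7^2 * 16 = 2*16 = 32
  bit 3 = 0: r = r^2 mod 47 = 32^2 = 37
  -> s = B^a = 37

Answer: 8 16 37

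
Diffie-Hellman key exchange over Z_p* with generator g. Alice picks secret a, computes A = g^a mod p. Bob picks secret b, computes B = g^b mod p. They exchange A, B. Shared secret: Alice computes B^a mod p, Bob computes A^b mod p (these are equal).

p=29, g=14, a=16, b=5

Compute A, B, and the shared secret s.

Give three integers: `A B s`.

Answer: 7 19 16

Derivation:
A = 14^16 mod 29  (bits of 16 = 10000)
  bit 0 = 1: r = r^2 * 14 mod 29 = 1^2 * 14 = 1*14 = 14
  bit 1 = 0: r = r^2 mod 29 = 14^2 = 22
  bit 2 = 0: r = r^2 mod 29 = 22^2 = 20
  bit 3 = 0: r = r^2 mod 29 = 20^2 = 23
  bit 4 = 0: r = r^2 mod 29 = 23^2 = 7
  -> A = 7
B = 14^5 mod 29  (bits of 5 = 101)
  bit 0 = 1: r = r^2 * 14 mod 29 = 1^2 * 14 = 1*14 = 14
  bit 1 = 0: r = r^2 mod 29 = 14^2 = 22
  bit 2 = 1: r = r^2 * 14 mod 29 = 22^2 * 14 = 20*14 = 19
  -> B = 19
s = B^a = 19^16 mod 29  (bits of 16 = 10000)
  bit 0 = 1: r = r^2 * 19 mod 29 = 1^2 * 19 = 1*19 = 19
  bit 1 = 0: r = r^2 mod 29 = 19^2 = 13
  bit 2 = 0: r = r^2 mod 29 = 13^2 = 24
  bit 3 = 0: r = r^2 mod 29 = 24^2 = 25
  bit 4 = 0: r = r^2 mod 29 = 25^2 = 16
  -> s = B^a = 16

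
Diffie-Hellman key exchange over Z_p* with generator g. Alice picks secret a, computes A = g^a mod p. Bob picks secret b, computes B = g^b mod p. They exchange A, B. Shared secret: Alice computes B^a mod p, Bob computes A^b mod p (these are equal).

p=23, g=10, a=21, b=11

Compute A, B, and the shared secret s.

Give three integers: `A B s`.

Answer: 7 22 22

Derivation:
A = 10^21 mod 23  (bits of 21 = 10101)
  bit 0 = 1: r = r^2 * 10 mod 23 = 1^2 * 10 = 1*10 = 10
  bit 1 = 0: r = r^2 mod 23 = 10^2 = 8
  bit 2 = 1: r = r^2 * 10 mod 23 = 8^2 * 10 = 18*10 = 19
  bit 3 = 0: r = r^2 mod 23 = 19^2 = 16
  bit 4 = 1: r = r^2 * 10 mod 23 = 16^2 * 10 = 3*10 = 7
  -> A = 7
B = 10^11 mod 23  (bits of 11 = 1011)
  bit 0 = 1: r = r^2 * 10 mod 23 = 1^2 * 10 = 1*10 = 10
  bit 1 = 0: r = r^2 mod 23 = 10^2 = 8
  bit 2 = 1: r = r^2 * 10 mod 23 = 8^2 * 10 = 18*10 = 19
  bit 3 = 1: r = r^2 * 10 mod 23 = 19^2 * 10 = 16*10 = 22
  -> B = 22
s = B^a = 22^21 mod 23  (bits of 21 = 10101)
  bit 0 = 1: r = r^2 * 22 mod 23 = 1^2 * 22 = 1*22 = 22
  bit 1 = 0: r = r^2 mod 23 = 22^2 = 1
  bit 2 = 1: r = r^2 * 22 mod 23 = 1^2 * 22 = 1*22 = 22
  bit 3 = 0: r = r^2 mod 23 = 22^2 = 1
  bit 4 = 1: r = r^2 * 22 mod 23 = 1^2 * 22 = 1*22 = 22
  -> s = B^a = 22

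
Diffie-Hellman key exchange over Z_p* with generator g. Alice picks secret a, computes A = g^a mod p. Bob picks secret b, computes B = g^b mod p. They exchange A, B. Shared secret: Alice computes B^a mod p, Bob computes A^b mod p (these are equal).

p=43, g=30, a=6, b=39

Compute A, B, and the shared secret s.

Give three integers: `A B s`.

A = 30^6 mod 43  (bits of 6 = 110)
  bit 0 = 1: r = r^2 * 30 mod 43 = 1^2 * 30 = 1*30 = 30
  bit 1 = 1: r = r^2 * 30 mod 43 = 30^2 * 30 = 40*30 = 39
  bit 2 = 0: r = r^2 mod 43 = 39^2 = 16
  -> A = 16
B = 30^39 mod 43  (bits of 39 = 100111)
  bit 0 = 1: r = r^2 * 30 mod 43 = 1^2 * 30 = 1*30 = 30
  bit 1 = 0: r = r^2 mod 43 = 30^2 = 40
  bit 2 = 0: r = r^2 mod 43 = 40^2 = 9
  bit 3 = 1: r = r^2 * 30 mod 43 = 9^2 * 30 = 38*30 = 22
  bit 4 = 1: r = r^2 * 30 mod 43 = 22^2 * 30 = 11*30 = 29
  bit 5 = 1: r = r^2 * 30 mod 43 = 29^2 * 30 = 24*30 = 32
  -> B = 32
s = B^a = 32^6 mod 43  (bits of 6 = 110)
  bit 0 = 1: r = r^2 * 32 mod 43 = 1^2 * 32 = 1*32 = 32
  bit 1 = 1: r = r^2 * 32 mod 43 = 32^2 * 32 = 35*32 = 2
  bit 2 = 0: r = r^2 mod 43 = 2^2 = 4
  -> s = B^a = 4

Answer: 16 32 4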